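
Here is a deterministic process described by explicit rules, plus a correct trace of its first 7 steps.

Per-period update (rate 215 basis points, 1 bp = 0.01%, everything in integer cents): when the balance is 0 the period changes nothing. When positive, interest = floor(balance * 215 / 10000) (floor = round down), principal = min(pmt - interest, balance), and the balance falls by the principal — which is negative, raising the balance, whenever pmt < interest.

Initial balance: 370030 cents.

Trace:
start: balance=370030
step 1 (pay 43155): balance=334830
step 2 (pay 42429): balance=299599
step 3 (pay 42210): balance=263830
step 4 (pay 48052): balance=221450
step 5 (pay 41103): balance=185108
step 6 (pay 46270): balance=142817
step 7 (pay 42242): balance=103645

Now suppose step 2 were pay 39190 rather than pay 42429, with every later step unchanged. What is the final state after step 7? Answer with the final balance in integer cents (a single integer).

(re-executing from step 2 with the substitution; state before step 2: balance=334830)
step 2 (pay 39190): balance=302838
step 3 (pay 42210): balance=267139
step 4 (pay 48052): balance=224830
step 5 (pay 41103): balance=188560
step 6 (pay 46270): balance=146344
step 7 (pay 42242): balance=107248

107248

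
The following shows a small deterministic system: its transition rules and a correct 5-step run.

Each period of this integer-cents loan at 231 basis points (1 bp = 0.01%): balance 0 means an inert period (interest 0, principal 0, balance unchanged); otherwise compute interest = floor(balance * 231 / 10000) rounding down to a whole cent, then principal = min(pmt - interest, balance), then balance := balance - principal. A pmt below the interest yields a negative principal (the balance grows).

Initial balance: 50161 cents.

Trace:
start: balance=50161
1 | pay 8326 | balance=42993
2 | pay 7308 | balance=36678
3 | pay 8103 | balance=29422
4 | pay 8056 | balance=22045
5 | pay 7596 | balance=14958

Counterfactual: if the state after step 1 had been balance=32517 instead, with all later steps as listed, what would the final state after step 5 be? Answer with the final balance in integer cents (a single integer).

3480

state after step 1 := balance=32517
2 | pay 7308 | balance=25960
3 | pay 8103 | balance=18456
4 | pay 8056 | balance=10826
5 | pay 7596 | balance=3480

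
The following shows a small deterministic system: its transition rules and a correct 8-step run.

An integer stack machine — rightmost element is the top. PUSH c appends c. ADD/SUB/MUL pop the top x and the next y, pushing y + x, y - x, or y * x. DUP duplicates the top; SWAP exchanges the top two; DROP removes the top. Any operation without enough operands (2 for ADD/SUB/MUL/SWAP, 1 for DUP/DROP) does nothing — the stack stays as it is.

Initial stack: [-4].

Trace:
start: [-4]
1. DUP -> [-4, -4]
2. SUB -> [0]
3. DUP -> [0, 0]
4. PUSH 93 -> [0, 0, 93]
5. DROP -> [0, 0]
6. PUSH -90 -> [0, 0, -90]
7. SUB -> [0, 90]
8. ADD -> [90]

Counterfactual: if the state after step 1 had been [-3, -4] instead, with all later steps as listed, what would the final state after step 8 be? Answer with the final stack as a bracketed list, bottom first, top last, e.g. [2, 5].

[92]

state after step 1 := [-3, -4]
2. SUB -> [1]
3. DUP -> [1, 1]
4. PUSH 93 -> [1, 1, 93]
5. DROP -> [1, 1]
6. PUSH -90 -> [1, 1, -90]
7. SUB -> [1, 91]
8. ADD -> [92]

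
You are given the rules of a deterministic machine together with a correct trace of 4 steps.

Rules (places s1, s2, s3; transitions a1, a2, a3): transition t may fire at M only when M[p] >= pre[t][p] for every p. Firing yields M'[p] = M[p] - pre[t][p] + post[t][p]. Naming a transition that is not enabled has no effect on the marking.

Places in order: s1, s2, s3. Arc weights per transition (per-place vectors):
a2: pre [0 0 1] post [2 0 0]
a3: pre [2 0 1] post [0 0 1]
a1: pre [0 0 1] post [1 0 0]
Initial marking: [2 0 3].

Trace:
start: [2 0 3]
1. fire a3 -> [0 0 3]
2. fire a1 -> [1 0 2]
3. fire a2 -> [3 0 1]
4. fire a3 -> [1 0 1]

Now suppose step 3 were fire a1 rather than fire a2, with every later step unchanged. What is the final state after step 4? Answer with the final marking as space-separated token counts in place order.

0 0 1

(re-executing from step 3 with the substitution; state before step 3: [1 0 2])
3. fire a1 -> [2 0 1]
4. fire a3 -> [0 0 1]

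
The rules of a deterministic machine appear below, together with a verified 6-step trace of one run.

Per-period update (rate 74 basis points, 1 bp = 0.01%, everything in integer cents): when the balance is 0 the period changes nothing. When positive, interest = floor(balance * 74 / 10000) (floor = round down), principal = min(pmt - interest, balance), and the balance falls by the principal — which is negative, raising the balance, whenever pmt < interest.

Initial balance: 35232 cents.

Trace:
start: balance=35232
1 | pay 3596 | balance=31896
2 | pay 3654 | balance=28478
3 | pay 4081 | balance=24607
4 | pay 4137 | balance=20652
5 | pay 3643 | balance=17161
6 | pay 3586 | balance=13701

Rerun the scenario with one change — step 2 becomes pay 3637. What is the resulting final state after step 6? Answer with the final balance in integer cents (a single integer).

13719

(re-executing from step 2 with the substitution; state before step 2: balance=31896)
2 | pay 3637 | balance=28495
3 | pay 4081 | balance=24624
4 | pay 4137 | balance=20669
5 | pay 3643 | balance=17178
6 | pay 3586 | balance=13719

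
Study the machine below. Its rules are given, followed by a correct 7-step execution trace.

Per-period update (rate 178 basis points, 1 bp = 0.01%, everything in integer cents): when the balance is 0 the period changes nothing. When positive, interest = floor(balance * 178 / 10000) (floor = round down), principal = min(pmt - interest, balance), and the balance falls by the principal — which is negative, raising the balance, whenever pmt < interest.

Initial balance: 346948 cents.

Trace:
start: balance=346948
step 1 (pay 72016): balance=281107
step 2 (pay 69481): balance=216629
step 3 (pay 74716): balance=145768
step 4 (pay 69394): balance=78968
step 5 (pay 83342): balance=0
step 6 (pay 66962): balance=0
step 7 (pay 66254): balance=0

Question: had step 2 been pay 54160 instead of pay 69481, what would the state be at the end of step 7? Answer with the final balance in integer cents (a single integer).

(re-executing from step 2 with the substitution; state before step 2: balance=281107)
step 2 (pay 54160): balance=231950
step 3 (pay 74716): balance=161362
step 4 (pay 69394): balance=94840
step 5 (pay 83342): balance=13186
step 6 (pay 66962): balance=0
step 7 (pay 66254): balance=0

0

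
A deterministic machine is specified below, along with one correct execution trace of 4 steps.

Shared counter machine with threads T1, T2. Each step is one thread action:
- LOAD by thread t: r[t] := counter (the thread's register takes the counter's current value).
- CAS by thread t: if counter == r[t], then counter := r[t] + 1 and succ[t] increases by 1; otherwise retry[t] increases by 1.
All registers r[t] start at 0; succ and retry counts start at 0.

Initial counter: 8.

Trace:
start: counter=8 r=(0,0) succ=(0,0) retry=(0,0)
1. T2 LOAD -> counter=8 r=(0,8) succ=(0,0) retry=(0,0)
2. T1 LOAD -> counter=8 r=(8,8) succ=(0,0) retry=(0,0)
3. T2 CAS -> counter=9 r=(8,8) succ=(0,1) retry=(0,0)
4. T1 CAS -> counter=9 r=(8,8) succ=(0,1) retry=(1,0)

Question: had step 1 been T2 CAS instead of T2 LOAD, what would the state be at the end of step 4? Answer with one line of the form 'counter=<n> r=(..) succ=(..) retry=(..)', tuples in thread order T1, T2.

(re-executing from step 1 with the substitution; state before step 1: counter=8 r=(0,0) succ=(0,0) retry=(0,0))
1. T2 CAS -> counter=8 r=(0,0) succ=(0,0) retry=(0,1)
2. T1 LOAD -> counter=8 r=(8,0) succ=(0,0) retry=(0,1)
3. T2 CAS -> counter=8 r=(8,0) succ=(0,0) retry=(0,2)
4. T1 CAS -> counter=9 r=(8,0) succ=(1,0) retry=(0,2)

counter=9 r=(8,0) succ=(1,0) retry=(0,2)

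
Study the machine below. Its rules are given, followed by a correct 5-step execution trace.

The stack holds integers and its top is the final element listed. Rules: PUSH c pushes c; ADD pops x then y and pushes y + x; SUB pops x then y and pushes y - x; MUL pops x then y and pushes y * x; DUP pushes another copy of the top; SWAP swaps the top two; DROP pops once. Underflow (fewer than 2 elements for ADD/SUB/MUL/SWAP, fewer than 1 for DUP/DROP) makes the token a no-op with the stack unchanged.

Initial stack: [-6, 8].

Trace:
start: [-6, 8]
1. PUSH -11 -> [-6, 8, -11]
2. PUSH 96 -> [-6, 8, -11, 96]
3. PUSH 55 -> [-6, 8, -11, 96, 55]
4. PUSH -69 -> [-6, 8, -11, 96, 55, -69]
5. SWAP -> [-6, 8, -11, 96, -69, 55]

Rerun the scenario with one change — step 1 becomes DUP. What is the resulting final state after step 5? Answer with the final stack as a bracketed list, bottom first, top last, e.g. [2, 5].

[-6, 8, 8, 96, -69, 55]

(re-executing from step 1 with the substitution; state before step 1: [-6, 8])
1. DUP -> [-6, 8, 8]
2. PUSH 96 -> [-6, 8, 8, 96]
3. PUSH 55 -> [-6, 8, 8, 96, 55]
4. PUSH -69 -> [-6, 8, 8, 96, 55, -69]
5. SWAP -> [-6, 8, 8, 96, -69, 55]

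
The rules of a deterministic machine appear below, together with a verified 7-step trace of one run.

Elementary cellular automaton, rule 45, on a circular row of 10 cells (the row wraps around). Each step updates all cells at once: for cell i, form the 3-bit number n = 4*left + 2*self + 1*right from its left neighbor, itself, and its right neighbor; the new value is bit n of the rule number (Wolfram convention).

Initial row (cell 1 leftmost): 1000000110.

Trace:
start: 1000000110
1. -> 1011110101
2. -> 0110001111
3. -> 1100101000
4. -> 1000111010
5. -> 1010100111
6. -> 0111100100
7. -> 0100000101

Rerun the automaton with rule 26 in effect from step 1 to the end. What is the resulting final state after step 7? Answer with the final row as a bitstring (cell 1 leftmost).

1011010100

(re-executing steps 1..7 under rule 26; state before step 1: 1000000110)
1. -> 0100001100
2. -> 1010011010
3. -> 0001110000
4. -> 0011001000
5. -> 0110110100
6. -> 1100100010
7. -> 1011010100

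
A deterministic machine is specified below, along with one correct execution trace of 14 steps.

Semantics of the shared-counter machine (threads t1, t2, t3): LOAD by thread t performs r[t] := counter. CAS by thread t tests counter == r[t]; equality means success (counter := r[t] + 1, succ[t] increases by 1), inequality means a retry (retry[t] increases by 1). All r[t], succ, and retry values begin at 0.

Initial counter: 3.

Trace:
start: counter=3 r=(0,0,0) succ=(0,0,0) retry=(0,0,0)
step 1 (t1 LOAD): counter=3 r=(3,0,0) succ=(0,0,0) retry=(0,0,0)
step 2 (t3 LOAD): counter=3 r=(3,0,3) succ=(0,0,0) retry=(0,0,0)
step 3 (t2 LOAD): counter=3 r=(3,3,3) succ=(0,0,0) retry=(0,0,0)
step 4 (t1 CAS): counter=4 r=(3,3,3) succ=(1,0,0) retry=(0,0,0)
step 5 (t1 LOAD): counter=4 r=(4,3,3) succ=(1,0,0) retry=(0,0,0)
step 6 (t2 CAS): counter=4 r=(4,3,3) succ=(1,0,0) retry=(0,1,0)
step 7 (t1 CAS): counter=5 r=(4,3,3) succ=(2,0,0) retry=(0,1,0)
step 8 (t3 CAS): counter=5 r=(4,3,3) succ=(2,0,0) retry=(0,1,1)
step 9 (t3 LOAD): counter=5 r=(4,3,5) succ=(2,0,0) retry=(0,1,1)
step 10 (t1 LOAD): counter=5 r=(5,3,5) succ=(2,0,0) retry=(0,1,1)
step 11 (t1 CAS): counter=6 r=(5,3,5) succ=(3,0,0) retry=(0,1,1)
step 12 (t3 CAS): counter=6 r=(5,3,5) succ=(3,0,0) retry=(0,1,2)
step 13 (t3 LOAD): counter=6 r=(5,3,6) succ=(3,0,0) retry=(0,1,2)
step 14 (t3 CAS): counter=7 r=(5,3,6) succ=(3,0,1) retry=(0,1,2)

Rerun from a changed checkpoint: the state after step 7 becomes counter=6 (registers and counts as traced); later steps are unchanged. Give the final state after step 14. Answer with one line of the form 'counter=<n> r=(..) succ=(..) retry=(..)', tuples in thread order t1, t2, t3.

counter=8 r=(6,3,7) succ=(3,0,1) retry=(0,1,2)

state after step 7 := counter=6 r=(4,3,3) succ=(2,0,0) retry=(0,1,0)
step 8 (t3 CAS): counter=6 r=(4,3,3) succ=(2,0,0) retry=(0,1,1)
step 9 (t3 LOAD): counter=6 r=(4,3,6) succ=(2,0,0) retry=(0,1,1)
step 10 (t1 LOAD): counter=6 r=(6,3,6) succ=(2,0,0) retry=(0,1,1)
step 11 (t1 CAS): counter=7 r=(6,3,6) succ=(3,0,0) retry=(0,1,1)
step 12 (t3 CAS): counter=7 r=(6,3,6) succ=(3,0,0) retry=(0,1,2)
step 13 (t3 LOAD): counter=7 r=(6,3,7) succ=(3,0,0) retry=(0,1,2)
step 14 (t3 CAS): counter=8 r=(6,3,7) succ=(3,0,1) retry=(0,1,2)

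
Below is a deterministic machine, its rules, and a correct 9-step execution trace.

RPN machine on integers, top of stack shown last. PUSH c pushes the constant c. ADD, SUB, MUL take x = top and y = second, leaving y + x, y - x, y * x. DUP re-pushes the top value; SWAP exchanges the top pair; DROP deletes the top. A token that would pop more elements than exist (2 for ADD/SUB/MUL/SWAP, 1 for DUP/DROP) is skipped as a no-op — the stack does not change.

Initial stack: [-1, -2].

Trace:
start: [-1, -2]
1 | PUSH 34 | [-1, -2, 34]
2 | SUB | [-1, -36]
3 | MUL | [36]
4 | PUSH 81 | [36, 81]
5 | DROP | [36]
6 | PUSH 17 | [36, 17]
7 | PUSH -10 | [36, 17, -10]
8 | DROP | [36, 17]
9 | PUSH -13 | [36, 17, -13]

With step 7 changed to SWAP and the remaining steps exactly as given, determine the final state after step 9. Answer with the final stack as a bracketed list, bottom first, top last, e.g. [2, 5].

(re-executing from step 7 with the substitution; state before step 7: [36, 17])
7 | SWAP | [17, 36]
8 | DROP | [17]
9 | PUSH -13 | [17, -13]

[17, -13]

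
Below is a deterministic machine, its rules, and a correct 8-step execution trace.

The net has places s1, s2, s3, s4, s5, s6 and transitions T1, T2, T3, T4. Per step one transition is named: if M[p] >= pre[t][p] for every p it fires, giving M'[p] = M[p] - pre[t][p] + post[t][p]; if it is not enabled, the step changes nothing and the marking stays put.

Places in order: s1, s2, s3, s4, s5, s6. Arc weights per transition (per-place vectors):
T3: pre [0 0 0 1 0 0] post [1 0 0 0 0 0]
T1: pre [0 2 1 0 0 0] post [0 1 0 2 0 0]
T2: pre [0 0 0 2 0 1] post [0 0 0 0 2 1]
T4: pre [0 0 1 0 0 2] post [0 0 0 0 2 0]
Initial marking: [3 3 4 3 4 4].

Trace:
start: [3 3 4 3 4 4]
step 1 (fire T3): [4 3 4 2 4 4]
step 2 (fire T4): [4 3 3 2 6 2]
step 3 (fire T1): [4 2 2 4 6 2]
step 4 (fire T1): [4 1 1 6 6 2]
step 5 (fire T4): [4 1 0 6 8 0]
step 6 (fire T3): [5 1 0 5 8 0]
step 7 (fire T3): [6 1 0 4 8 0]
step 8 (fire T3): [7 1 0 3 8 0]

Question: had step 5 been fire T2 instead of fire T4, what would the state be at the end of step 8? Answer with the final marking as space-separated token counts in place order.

(re-executing from step 5 with the substitution; state before step 5: [4 1 1 6 6 2])
step 5 (fire T2): [4 1 1 4 8 2]
step 6 (fire T3): [5 1 1 3 8 2]
step 7 (fire T3): [6 1 1 2 8 2]
step 8 (fire T3): [7 1 1 1 8 2]

7 1 1 1 8 2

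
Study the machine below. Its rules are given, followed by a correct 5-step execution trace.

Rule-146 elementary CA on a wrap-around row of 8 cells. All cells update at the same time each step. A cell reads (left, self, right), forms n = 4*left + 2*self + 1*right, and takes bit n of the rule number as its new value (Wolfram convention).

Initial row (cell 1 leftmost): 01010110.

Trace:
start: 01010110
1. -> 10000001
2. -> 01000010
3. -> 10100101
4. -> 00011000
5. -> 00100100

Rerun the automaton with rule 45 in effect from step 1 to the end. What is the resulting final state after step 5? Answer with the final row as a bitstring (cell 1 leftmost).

00100010

(re-executing steps 1..5 under rule 45; state before step 1: 01010110)
1. -> 01111100
2. -> 01000001
3. -> 11011101
4. -> 00110011
5. -> 00100010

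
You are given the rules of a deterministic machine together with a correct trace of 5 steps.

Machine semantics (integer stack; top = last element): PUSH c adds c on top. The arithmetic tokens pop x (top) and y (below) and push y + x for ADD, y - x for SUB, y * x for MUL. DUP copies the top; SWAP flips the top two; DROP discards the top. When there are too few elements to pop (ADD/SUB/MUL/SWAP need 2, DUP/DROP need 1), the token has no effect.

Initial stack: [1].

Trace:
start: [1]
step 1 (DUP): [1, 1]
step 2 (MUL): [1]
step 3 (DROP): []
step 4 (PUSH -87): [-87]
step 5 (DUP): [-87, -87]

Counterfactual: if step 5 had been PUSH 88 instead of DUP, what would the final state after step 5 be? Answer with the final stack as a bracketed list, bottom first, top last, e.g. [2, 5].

(re-executing from step 5 with the substitution; state before step 5: [-87])
step 5 (PUSH 88): [-87, 88]

[-87, 88]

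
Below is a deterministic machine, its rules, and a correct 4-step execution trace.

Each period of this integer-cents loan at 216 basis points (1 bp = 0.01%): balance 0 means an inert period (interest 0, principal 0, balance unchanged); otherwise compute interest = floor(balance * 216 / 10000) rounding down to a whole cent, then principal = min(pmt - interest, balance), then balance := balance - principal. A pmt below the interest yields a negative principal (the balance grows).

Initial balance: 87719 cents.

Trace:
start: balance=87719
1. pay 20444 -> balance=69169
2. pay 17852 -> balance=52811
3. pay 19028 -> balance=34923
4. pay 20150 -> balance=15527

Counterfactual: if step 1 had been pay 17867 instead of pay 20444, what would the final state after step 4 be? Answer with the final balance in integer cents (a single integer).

18274

(re-executing from step 1 with the substitution; state before step 1: balance=87719)
1. pay 17867 -> balance=71746
2. pay 17852 -> balance=55443
3. pay 19028 -> balance=37612
4. pay 20150 -> balance=18274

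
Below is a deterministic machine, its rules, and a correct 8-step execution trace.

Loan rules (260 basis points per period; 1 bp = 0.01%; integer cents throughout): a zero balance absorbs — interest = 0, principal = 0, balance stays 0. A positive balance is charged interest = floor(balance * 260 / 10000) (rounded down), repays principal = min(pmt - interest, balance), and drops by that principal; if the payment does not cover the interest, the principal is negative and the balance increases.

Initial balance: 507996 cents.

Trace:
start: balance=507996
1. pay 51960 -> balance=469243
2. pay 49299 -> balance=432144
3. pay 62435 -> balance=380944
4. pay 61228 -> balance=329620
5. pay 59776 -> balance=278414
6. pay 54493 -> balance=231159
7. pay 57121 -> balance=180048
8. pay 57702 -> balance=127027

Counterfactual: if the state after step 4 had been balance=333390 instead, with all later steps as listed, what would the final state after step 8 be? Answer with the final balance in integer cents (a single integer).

131205

state after step 4 := balance=333390
5. pay 59776 -> balance=282282
6. pay 54493 -> balance=235128
7. pay 57121 -> balance=184120
8. pay 57702 -> balance=131205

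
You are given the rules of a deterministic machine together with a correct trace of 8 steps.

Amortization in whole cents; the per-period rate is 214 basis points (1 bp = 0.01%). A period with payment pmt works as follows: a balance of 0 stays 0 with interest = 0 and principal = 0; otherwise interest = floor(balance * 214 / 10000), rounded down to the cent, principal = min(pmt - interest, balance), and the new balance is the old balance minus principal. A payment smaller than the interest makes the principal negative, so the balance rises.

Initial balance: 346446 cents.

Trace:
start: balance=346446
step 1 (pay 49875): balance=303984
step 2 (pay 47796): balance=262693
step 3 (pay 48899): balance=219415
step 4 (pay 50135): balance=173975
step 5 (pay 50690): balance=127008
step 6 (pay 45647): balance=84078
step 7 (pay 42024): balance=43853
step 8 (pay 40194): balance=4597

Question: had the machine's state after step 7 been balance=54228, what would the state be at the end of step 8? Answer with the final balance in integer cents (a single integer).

state after step 7 := balance=54228
step 8 (pay 40194): balance=15194

15194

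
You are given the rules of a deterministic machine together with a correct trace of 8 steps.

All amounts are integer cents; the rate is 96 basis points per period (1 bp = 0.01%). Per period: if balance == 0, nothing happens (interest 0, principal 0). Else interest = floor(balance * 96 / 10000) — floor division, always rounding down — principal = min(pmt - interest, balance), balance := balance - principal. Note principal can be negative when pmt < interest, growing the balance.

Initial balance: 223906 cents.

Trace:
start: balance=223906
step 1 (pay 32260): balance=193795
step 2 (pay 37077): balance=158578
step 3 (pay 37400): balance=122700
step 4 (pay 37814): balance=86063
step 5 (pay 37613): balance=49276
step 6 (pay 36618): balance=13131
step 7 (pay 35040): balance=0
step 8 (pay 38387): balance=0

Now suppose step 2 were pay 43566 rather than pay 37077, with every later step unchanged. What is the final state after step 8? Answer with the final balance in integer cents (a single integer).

(re-executing from step 2 with the substitution; state before step 2: balance=193795)
step 2 (pay 43566): balance=152089
step 3 (pay 37400): balance=116149
step 4 (pay 37814): balance=79450
step 5 (pay 37613): balance=42599
step 6 (pay 36618): balance=6389
step 7 (pay 35040): balance=0
step 8 (pay 38387): balance=0

0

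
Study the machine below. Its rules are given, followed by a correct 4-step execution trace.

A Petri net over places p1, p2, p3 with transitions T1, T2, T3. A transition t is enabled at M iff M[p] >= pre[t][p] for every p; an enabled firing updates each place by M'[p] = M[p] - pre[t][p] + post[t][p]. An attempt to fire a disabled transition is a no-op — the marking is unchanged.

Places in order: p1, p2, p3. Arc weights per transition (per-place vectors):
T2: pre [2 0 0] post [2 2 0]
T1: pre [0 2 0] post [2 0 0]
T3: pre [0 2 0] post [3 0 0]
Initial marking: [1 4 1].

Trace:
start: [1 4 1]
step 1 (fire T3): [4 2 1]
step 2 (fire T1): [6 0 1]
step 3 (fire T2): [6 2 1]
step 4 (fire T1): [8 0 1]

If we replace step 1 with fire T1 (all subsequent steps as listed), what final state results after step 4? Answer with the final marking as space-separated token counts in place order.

7 0 1

(re-executing from step 1 with the substitution; state before step 1: [1 4 1])
step 1 (fire T1): [3 2 1]
step 2 (fire T1): [5 0 1]
step 3 (fire T2): [5 2 1]
step 4 (fire T1): [7 0 1]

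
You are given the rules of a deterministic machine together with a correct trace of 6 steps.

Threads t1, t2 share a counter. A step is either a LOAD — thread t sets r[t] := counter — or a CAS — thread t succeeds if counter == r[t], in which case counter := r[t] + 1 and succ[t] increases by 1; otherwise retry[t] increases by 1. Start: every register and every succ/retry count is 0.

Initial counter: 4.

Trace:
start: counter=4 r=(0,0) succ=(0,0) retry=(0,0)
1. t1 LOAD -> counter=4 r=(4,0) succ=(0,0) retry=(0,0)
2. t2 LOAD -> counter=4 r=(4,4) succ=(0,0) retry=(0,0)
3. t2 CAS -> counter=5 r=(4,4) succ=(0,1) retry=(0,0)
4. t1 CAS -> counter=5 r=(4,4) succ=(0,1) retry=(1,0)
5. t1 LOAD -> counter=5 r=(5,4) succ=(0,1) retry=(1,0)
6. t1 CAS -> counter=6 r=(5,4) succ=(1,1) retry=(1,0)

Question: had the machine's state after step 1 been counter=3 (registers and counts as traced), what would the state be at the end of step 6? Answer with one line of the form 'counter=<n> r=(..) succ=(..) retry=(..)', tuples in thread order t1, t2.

state after step 1 := counter=3 r=(4,0) succ=(0,0) retry=(0,0)
2. t2 LOAD -> counter=3 r=(4,3) succ=(0,0) retry=(0,0)
3. t2 CAS -> counter=4 r=(4,3) succ=(0,1) retry=(0,0)
4. t1 CAS -> counter=5 r=(4,3) succ=(1,1) retry=(0,0)
5. t1 LOAD -> counter=5 r=(5,3) succ=(1,1) retry=(0,0)
6. t1 CAS -> counter=6 r=(5,3) succ=(2,1) retry=(0,0)

counter=6 r=(5,3) succ=(2,1) retry=(0,0)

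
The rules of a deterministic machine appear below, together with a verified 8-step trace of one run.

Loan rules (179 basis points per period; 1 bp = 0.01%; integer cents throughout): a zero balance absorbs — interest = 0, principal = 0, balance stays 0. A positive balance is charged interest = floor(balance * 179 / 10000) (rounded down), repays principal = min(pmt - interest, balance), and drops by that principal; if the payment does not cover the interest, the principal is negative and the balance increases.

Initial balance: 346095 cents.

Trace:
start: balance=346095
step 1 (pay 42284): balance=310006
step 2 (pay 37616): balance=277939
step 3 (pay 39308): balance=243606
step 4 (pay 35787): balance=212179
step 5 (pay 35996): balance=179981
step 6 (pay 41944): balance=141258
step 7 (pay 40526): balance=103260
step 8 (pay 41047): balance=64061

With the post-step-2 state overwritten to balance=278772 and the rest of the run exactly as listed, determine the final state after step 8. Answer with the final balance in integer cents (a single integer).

64987

state after step 2 := balance=278772
step 3 (pay 39308): balance=244454
step 4 (pay 35787): balance=213042
step 5 (pay 35996): balance=180859
step 6 (pay 41944): balance=142152
step 7 (pay 40526): balance=104170
step 8 (pay 41047): balance=64987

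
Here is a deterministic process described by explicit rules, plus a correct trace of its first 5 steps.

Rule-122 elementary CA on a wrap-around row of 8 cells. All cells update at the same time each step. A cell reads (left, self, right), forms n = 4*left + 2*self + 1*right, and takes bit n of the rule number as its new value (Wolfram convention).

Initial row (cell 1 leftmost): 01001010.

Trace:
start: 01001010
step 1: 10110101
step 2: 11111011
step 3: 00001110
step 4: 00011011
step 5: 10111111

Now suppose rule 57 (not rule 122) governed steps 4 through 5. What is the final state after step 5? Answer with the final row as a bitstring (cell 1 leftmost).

(re-executing steps 4..5 under rule 57; state before step 4: 00001110)
step 4: 11101001
step 5: 00010101

00010101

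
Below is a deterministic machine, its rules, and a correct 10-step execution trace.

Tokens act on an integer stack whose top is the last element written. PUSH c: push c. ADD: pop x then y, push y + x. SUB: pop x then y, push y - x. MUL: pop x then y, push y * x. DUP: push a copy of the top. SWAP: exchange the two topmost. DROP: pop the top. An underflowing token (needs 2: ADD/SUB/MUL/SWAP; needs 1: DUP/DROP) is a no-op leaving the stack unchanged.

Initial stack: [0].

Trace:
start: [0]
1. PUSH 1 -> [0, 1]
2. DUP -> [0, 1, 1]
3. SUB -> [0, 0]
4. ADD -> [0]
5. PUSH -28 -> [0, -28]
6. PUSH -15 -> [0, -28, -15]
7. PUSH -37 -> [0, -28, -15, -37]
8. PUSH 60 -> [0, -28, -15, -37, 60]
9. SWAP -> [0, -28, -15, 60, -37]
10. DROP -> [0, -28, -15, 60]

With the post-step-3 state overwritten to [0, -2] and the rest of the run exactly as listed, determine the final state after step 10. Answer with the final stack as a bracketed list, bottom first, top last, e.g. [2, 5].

state after step 3 := [0, -2]
4. ADD -> [-2]
5. PUSH -28 -> [-2, -28]
6. PUSH -15 -> [-2, -28, -15]
7. PUSH -37 -> [-2, -28, -15, -37]
8. PUSH 60 -> [-2, -28, -15, -37, 60]
9. SWAP -> [-2, -28, -15, 60, -37]
10. DROP -> [-2, -28, -15, 60]

[-2, -28, -15, 60]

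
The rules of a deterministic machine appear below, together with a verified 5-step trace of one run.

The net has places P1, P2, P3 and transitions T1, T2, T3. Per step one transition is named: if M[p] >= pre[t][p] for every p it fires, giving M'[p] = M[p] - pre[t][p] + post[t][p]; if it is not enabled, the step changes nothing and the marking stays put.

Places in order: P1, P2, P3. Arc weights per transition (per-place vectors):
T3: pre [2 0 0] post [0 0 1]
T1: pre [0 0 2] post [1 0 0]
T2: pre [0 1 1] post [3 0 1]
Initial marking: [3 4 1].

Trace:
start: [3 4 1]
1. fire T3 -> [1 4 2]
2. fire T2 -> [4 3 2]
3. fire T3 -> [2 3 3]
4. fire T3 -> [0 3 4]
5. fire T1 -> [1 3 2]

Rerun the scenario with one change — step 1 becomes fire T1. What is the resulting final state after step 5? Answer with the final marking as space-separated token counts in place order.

(re-executing from step 1 with the substitution; state before step 1: [3 4 1])
1. fire T1 -> [3 4 1]
2. fire T2 -> [6 3 1]
3. fire T3 -> [4 3 2]
4. fire T3 -> [2 3 3]
5. fire T1 -> [3 3 1]

3 3 1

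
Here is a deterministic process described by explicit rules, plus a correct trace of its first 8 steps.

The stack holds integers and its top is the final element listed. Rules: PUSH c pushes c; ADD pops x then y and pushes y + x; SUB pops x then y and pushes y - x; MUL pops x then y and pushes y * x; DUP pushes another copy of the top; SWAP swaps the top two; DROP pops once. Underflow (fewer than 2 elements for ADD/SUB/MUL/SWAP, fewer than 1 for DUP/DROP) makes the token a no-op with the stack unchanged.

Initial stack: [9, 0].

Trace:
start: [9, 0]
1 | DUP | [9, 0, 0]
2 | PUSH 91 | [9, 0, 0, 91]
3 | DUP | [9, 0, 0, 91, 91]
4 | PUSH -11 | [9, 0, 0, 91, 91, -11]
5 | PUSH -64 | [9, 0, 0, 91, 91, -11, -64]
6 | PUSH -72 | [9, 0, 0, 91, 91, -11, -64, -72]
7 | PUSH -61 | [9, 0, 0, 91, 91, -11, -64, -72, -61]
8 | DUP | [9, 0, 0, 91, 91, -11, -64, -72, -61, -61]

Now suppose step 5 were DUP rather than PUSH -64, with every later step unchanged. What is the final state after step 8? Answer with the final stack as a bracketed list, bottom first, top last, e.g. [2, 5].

(re-executing from step 5 with the substitution; state before step 5: [9, 0, 0, 91, 91, -11])
5 | DUP | [9, 0, 0, 91, 91, -11, -11]
6 | PUSH -72 | [9, 0, 0, 91, 91, -11, -11, -72]
7 | PUSH -61 | [9, 0, 0, 91, 91, -11, -11, -72, -61]
8 | DUP | [9, 0, 0, 91, 91, -11, -11, -72, -61, -61]

[9, 0, 0, 91, 91, -11, -11, -72, -61, -61]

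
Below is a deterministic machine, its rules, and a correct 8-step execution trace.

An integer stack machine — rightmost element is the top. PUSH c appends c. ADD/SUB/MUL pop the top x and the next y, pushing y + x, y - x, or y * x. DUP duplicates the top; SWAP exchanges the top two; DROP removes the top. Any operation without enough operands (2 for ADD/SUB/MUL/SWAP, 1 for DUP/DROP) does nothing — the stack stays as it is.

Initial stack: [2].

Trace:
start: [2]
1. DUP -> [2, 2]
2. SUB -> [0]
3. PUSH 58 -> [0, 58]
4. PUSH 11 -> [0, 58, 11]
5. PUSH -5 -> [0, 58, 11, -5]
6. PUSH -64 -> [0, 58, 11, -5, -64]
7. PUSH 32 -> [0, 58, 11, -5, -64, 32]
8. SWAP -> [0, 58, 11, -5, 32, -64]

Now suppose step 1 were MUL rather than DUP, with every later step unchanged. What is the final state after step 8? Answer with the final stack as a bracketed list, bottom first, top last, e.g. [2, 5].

[2, 58, 11, -5, 32, -64]

(re-executing from step 1 with the substitution; state before step 1: [2])
1. MUL -> [2]
2. SUB -> [2]
3. PUSH 58 -> [2, 58]
4. PUSH 11 -> [2, 58, 11]
5. PUSH -5 -> [2, 58, 11, -5]
6. PUSH -64 -> [2, 58, 11, -5, -64]
7. PUSH 32 -> [2, 58, 11, -5, -64, 32]
8. SWAP -> [2, 58, 11, -5, 32, -64]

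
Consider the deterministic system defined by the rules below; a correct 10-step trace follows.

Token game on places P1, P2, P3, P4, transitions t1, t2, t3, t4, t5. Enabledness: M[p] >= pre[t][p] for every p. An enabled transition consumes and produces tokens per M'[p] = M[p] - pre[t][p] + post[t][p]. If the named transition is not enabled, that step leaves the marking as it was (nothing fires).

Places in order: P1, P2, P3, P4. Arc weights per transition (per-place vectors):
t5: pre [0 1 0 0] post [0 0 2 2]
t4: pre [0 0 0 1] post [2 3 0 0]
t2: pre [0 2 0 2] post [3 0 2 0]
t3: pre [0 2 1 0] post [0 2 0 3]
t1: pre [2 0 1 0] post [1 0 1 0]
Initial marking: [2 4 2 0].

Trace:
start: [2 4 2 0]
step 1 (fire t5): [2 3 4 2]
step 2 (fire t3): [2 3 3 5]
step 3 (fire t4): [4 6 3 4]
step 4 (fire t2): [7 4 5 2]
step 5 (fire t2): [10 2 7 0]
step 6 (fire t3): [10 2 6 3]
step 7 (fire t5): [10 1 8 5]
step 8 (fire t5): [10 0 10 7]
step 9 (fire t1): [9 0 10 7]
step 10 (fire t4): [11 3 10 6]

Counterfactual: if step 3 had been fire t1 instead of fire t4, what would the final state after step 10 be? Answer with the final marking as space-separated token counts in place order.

5 3 7 4

(re-executing from step 3 with the substitution; state before step 3: [2 3 3 5])
step 3 (fire t1): [1 3 3 5]
step 4 (fire t2): [4 1 5 3]
step 5 (fire t2): [4 1 5 3]
step 6 (fire t3): [4 1 5 3]
step 7 (fire t5): [4 0 7 5]
step 8 (fire t5): [4 0 7 5]
step 9 (fire t1): [3 0 7 5]
step 10 (fire t4): [5 3 7 4]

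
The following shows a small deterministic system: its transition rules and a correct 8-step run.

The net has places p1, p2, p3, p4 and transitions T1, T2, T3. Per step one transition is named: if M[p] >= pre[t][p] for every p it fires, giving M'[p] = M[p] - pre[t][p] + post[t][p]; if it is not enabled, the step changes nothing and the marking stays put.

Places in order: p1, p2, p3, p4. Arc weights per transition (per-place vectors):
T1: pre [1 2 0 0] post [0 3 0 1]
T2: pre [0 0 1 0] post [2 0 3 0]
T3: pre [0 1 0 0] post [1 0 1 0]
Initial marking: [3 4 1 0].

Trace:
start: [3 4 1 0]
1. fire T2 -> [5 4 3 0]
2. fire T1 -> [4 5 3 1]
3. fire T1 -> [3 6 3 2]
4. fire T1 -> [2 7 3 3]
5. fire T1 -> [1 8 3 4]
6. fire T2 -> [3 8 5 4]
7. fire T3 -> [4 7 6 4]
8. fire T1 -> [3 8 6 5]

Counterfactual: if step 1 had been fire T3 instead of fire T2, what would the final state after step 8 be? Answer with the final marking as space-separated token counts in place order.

2 7 5 5

(re-executing from step 1 with the substitution; state before step 1: [3 4 1 0])
1. fire T3 -> [4 3 2 0]
2. fire T1 -> [3 4 2 1]
3. fire T1 -> [2 5 2 2]
4. fire T1 -> [1 6 2 3]
5. fire T1 -> [0 7 2 4]
6. fire T2 -> [2 7 4 4]
7. fire T3 -> [3 6 5 4]
8. fire T1 -> [2 7 5 5]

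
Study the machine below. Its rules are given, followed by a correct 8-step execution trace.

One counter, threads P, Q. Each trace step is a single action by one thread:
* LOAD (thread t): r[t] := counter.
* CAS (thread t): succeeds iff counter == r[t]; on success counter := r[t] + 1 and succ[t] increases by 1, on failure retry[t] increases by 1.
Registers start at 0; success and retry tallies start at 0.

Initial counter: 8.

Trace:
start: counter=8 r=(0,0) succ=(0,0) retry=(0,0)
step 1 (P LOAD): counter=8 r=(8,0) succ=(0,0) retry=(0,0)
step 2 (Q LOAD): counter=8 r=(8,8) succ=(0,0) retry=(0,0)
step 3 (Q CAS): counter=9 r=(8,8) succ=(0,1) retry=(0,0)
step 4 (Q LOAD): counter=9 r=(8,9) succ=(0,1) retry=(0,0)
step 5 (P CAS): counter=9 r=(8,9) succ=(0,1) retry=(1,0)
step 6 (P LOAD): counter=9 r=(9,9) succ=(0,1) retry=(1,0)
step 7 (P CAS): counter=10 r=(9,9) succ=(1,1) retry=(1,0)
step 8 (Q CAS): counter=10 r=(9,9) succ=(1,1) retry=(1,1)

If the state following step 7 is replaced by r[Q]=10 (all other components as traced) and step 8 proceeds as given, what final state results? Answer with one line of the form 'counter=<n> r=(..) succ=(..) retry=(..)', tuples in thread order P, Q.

state after step 7 := counter=10 r=(9,10) succ=(1,1) retry=(1,0)
step 8 (Q CAS): counter=11 r=(9,10) succ=(1,2) retry=(1,0)

counter=11 r=(9,10) succ=(1,2) retry=(1,0)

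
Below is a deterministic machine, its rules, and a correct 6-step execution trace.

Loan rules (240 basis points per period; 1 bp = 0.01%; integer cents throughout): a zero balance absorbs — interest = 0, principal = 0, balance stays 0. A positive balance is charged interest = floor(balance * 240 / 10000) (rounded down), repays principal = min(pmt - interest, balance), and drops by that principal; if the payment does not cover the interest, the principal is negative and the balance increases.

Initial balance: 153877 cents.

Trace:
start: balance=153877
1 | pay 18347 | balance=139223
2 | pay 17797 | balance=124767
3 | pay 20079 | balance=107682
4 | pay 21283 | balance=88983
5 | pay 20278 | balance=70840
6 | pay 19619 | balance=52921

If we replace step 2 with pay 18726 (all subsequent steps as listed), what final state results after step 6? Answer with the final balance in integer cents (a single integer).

(re-executing from step 2 with the substitution; state before step 2: balance=139223)
2 | pay 18726 | balance=123838
3 | pay 20079 | balance=106731
4 | pay 21283 | balance=88009
5 | pay 20278 | balance=69843
6 | pay 19619 | balance=51900

51900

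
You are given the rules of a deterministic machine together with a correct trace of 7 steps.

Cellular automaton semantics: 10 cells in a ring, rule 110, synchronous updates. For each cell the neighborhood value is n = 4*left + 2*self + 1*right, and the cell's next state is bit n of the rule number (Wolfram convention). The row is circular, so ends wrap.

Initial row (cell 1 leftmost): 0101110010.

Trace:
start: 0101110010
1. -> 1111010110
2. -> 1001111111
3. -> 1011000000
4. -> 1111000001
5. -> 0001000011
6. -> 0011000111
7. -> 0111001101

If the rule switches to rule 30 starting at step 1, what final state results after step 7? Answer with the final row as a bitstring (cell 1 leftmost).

1110001000

(re-executing steps 1..7 under rule 30; state before step 1: 0101110010)
1. -> 1101001111
2. -> 0001111000
3. -> 0011000100
4. -> 0110101110
5. -> 1100101001
6. -> 0011101111
7. -> 1110001000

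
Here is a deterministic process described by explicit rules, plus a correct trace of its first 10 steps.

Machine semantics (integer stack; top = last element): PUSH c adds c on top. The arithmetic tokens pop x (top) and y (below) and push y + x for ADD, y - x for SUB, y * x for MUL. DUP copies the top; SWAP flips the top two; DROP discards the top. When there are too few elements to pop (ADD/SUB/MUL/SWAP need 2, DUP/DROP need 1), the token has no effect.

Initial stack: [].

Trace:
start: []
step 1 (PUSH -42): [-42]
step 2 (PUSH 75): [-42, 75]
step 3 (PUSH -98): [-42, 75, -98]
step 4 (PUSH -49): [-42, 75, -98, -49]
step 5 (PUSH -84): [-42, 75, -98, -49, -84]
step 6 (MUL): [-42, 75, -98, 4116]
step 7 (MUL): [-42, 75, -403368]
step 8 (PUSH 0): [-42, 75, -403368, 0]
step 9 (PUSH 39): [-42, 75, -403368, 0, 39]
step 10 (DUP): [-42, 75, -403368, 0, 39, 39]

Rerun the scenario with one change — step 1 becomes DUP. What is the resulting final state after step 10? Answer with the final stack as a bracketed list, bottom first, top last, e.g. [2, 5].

[75, -403368, 0, 39, 39]

(re-executing from step 1 with the substitution; state before step 1: [])
step 1 (DUP): []
step 2 (PUSH 75): [75]
step 3 (PUSH -98): [75, -98]
step 4 (PUSH -49): [75, -98, -49]
step 5 (PUSH -84): [75, -98, -49, -84]
step 6 (MUL): [75, -98, 4116]
step 7 (MUL): [75, -403368]
step 8 (PUSH 0): [75, -403368, 0]
step 9 (PUSH 39): [75, -403368, 0, 39]
step 10 (DUP): [75, -403368, 0, 39, 39]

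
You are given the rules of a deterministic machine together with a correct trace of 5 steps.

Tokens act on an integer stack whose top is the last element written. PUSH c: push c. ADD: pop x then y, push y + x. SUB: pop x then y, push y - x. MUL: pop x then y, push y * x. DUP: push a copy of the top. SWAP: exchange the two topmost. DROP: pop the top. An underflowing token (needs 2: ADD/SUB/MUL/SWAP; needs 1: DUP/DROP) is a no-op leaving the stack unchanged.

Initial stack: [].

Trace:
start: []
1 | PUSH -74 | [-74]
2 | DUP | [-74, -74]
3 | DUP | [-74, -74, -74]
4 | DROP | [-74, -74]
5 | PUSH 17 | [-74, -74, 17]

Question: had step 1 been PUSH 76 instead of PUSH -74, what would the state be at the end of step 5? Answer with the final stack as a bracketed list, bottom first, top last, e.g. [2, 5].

(re-executing from step 1 with the substitution; state before step 1: [])
1 | PUSH 76 | [76]
2 | DUP | [76, 76]
3 | DUP | [76, 76, 76]
4 | DROP | [76, 76]
5 | PUSH 17 | [76, 76, 17]

[76, 76, 17]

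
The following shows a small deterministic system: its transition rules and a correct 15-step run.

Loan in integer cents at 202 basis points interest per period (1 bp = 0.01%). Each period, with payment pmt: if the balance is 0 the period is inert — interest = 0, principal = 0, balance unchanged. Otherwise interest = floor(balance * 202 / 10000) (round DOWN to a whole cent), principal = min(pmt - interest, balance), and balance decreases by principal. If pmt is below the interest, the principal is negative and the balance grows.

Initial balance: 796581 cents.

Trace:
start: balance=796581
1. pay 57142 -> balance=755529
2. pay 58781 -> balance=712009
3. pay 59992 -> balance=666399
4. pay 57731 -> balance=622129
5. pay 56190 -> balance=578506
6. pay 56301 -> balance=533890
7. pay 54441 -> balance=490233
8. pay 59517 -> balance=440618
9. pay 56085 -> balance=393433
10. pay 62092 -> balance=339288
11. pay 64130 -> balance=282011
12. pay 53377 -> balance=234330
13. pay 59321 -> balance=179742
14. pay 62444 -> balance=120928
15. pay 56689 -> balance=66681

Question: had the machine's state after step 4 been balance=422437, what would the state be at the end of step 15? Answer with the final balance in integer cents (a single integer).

state after step 4 := balance=422437
5. pay 56190 -> balance=374780
6. pay 56301 -> balance=326049
7. pay 54441 -> balance=278194
8. pay 59517 -> balance=224296
9. pay 56085 -> balance=172741
10. pay 62092 -> balance=114138
11. pay 64130 -> balance=52313
12. pay 53377 -> balance=0
13. pay 59321 -> balance=0
14. pay 62444 -> balance=0
15. pay 56689 -> balance=0

0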